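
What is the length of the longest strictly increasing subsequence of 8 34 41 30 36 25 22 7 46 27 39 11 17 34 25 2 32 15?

5

Scanning left to right, the best length ending at each element is: 8→1, 34→2, 41→3, 30→2, 36→3, 25→2, 22→2, 7→1, 46→4, 27→3, 39→4, 11→2, 17→3, 34→4, 25→4, 2→1, 32→5, 15→3.
So the longest increasing subsequence has length 5, e.g. 8, 11, 17, 25, 32.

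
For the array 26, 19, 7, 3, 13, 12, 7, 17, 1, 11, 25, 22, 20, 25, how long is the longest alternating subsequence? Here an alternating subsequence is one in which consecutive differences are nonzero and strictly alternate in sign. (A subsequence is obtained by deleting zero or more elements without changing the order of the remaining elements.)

9

Track the best alternating length ending on an up-step vs a down-step at each position: up/down = 1/1, 1/2, 1/2, 1/2, 3/2, 3/4, 3/4, 5/2, 1/6, 7/6, 7/2, 7/8, 7/8, 9/2.
The maximum over both is 9; one such subsequence is 26, 7, 13, 12, 17, 1, 25, 22, 25.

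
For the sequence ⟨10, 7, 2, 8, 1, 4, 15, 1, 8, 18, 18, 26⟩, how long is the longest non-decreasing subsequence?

6

One longest non-decreasing subsequence is 7, 8, 15, 18, 18, 26 (positions 2,4,7,10,11,12), of length 6; no longer one exists.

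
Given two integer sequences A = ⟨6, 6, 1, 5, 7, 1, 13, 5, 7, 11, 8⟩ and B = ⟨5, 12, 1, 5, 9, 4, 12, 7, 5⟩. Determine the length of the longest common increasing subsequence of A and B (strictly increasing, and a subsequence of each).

3

A longest common strictly increasing subsequence is 1, 5, 7 (length 3); it appears in order in both A and B, and no longer such subsequence exists.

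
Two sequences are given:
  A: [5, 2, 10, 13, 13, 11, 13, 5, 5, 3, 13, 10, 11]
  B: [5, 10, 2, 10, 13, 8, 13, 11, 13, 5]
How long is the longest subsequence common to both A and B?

8

A longest common subsequence is 5, 2, 10, 13, 13, 11, 13, 5 (length 8); the LCS DP confirms no longer common subsequence exists.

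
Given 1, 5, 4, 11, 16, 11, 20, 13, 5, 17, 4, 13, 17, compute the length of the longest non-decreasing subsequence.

Scanning left to right, the best length ending at each element is: 1→1, 5→2, 4→2, 11→3, 16→4, 11→4, 20→5, 13→5, 5→3, 17→6, 4→3, 13→6, 17→7.
So the longest non-decreasing subsequence has length 7, e.g. 1, 5, 11, 11, 13, 17, 17.

7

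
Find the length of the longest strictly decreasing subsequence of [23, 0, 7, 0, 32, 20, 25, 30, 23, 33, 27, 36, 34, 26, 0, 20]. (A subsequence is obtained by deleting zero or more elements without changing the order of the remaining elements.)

5

Scanning left to right, the best length ending at each element is: 23→1, 0→2, 7→2, 0→3, 32→1, 20→2, 25→2, 30→2, 23→3, 33→1, 27→3, 36→1, 34→2, 26→4, 0→5, 20→5.
So the longest decreasing subsequence has length 5, e.g. 32, 30, 27, 26, 0.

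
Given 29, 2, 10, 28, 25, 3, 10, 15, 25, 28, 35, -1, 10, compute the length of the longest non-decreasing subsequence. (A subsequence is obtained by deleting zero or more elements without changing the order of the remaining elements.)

Let dp[i] be the longest non-decreasing subsequence ending at position i. Then dp = [1, 1, 2, 3, 3, 2, 3, 4, 5, 6, 7, 1, 4].
The maximum is 7; one witness is 2, 10, 10, 15, 25, 28, 35 at positions 2,3,7,8,9,10,11.

7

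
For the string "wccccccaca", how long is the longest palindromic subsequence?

7

One longest palindromic subsequence is ccccccc (positions 2,3,4,5,6,7,9); it reads the same forward and backward, and the interval DP gives dp[1][10] = 7.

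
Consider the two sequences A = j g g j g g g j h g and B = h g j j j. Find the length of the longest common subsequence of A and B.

A longest common subsequence is jjj (length 3); the LCS DP confirms no longer common subsequence exists.

3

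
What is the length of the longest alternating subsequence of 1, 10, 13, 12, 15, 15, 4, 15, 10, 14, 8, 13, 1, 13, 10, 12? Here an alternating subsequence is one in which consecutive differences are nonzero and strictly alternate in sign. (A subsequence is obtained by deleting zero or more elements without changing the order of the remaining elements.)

14

A longest alternating subsequence is 1, 13, 12, 15, 4, 15, 10, 14, 8, 13, 1, 13, 10, 12 (positions 1,3,4,5,7,8,9,10,11,12,13,14,15,16); its 13 consecutive differences strictly alternate in sign, and length 14 is optimal.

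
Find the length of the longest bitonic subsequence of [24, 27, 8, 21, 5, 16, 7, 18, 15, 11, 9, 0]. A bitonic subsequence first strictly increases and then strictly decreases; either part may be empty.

One longest bitonic subsequence is 24, 27, 21, 18, 15, 11, 9, 0 (positions 1,2,4,8,9,10,11,12): it rises to 27 then falls. Length 8 is optimal.

8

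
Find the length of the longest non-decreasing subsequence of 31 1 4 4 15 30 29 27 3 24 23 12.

Let dp[i] be the longest non-decreasing subsequence ending at position i. Then dp = [1, 1, 2, 3, 4, 5, 5, 5, 2, 5, 5, 4].
The maximum is 5; one witness is 1, 4, 4, 15, 30 at positions 2,3,4,5,6.

5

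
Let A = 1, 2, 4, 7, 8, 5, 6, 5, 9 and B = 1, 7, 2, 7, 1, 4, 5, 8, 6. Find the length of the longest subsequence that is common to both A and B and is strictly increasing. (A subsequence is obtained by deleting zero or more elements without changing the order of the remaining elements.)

A longest common strictly increasing subsequence is 1, 2, 4, 5, 6 (length 5); it appears in order in both A and B, and no longer such subsequence exists.

5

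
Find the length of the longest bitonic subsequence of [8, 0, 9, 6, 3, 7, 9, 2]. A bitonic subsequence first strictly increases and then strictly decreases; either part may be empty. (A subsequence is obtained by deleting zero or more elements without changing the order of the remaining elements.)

Let inc[i] be the LIS ending at i and dec[i] the longest strictly decreasing subsequence starting at i. inc = [1, 1, 2, 2, 2, 3, 4, 2], dec = [4, 1, 4, 3, 2, 2, 2, 1].
max_i inc[i]+dec[i]−1 = 5, with one witness 8, 9, 6, 3, 2.

5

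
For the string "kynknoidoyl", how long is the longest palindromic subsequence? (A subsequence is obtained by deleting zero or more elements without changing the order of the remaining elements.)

One longest palindromic subsequence is yodoy (positions 2,6,8,9,10); it reads the same forward and backward, and the interval DP gives dp[1][11] = 5.

5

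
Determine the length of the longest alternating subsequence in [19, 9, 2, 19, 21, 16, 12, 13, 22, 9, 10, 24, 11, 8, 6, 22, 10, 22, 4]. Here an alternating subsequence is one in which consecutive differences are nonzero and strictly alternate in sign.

Track the best alternating length ending on an up-step vs a down-step at each position: up/down = 1/1, 1/2, 1/2, 3/1, 3/1, 3/4, 3/4, 5/4, 5/1, 3/6, 7/6, 7/1, 7/8, 3/8, 3/8, 9/8, 9/10, 11/8, 3/12.
The maximum over both is 12; one such subsequence is 19, 9, 19, 12, 13, 9, 24, 11, 22, 10, 22, 4.

12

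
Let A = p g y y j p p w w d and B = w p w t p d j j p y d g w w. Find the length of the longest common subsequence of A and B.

Backtracking the LCS table gives one alignment: p (A1,B5) → j (A5,B8) → p (A6,B9) → w (A8,B13) → w (A9,B14).
So the longest common subsequence has length 5.

5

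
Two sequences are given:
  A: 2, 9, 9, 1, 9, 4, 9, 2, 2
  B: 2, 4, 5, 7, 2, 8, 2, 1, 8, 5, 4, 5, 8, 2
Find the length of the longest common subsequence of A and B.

Backtracking the LCS table gives one alignment: 2 (A1,B7) → 1 (A4,B8) → 4 (A6,B11) → 2 (A9,B14).
So the longest common subsequence has length 4.

4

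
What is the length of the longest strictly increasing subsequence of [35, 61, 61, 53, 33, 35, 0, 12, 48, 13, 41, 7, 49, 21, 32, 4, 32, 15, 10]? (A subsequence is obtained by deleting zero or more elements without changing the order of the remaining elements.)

One longest increasing subsequence is 0, 12, 13, 41, 49 (positions 7,8,10,11,13), of length 5; no longer one exists.

5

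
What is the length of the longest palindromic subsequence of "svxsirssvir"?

One longest palindromic subsequence is vsssv (positions 2,4,7,8,9); it reads the same forward and backward, and the interval DP gives dp[1][11] = 5.

5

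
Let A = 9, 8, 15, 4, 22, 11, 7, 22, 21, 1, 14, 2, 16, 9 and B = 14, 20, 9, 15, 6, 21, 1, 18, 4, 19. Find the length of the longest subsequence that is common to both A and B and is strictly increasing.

A longest common strictly increasing subsequence is 9, 15, 21 (length 3); it appears in order in both A and B, and no longer such subsequence exists.

3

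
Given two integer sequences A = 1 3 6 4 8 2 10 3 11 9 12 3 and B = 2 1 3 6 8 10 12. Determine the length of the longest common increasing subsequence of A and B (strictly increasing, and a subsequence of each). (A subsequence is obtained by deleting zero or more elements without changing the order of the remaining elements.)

6

A longest common strictly increasing subsequence is 1, 3, 6, 8, 10, 12 (length 6); it appears in order in both A and B, and no longer such subsequence exists.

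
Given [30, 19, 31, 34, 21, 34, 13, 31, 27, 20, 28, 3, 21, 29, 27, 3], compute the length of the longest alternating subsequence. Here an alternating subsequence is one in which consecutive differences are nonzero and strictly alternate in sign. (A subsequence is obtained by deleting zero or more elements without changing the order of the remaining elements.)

12

A longest alternating subsequence is 30, 19, 31, 21, 34, 13, 31, 27, 28, 3, 29, 27 (positions 1,2,3,5,6,7,8,9,11,12,14,15); its 11 consecutive differences strictly alternate in sign, and length 12 is optimal.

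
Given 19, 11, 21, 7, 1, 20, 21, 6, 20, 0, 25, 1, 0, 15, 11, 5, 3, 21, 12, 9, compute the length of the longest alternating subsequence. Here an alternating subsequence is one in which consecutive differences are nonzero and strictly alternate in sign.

A longest alternating subsequence is 19, 11, 21, 7, 20, 6, 20, 0, 25, 1, 15, 11, 21, 12 (positions 1,2,3,4,6,8,9,10,11,12,14,15,18,19); its 13 consecutive differences strictly alternate in sign, and length 14 is optimal.

14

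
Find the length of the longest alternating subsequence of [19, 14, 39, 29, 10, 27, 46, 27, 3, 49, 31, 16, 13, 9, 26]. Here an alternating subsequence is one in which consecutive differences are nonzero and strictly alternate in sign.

9

A longest alternating subsequence is 19, 14, 39, 29, 46, 27, 49, 16, 26 (positions 1,2,3,4,7,8,10,12,15); its 8 consecutive differences strictly alternate in sign, and length 9 is optimal.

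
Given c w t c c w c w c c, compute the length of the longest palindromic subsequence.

One longest palindromic subsequence is ccwcwcc (positions 1,4,6,7,8,9,10); it reads the same forward and backward, and the interval DP gives dp[1][10] = 7.

7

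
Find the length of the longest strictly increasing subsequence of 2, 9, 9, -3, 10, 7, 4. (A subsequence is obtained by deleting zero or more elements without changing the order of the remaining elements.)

Scanning left to right, the best length ending at each element is: 2→1, 9→2, 9→2, -3→1, 10→3, 7→2, 4→2.
So the longest increasing subsequence has length 3, e.g. 2, 9, 10.

3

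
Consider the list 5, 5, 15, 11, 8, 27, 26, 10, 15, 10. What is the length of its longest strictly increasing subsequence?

4

Let dp[i] be the longest increasing subsequence ending at position i. Then dp = [1, 1, 2, 2, 2, 3, 3, 3, 4, 3].
The maximum is 4; one witness is 5, 8, 10, 15 at positions 1,5,8,9.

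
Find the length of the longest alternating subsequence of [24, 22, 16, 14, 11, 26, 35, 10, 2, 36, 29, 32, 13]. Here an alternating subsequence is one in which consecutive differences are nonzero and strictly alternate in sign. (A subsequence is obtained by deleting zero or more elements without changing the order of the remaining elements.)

A longest alternating subsequence is 24, 22, 26, 10, 36, 29, 32, 13 (positions 1,2,6,8,10,11,12,13); its 7 consecutive differences strictly alternate in sign, and length 8 is optimal.

8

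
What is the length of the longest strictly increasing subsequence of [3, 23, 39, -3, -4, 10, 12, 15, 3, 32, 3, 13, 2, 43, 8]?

6

Let dp[i] be the longest increasing subsequence ending at position i. Then dp = [1, 2, 3, 1, 1, 2, 3, 4, 2, 5, 2, 4, 2, 6, 3].
The maximum is 6; one witness is 3, 10, 12, 15, 32, 43 at positions 1,6,7,8,10,14.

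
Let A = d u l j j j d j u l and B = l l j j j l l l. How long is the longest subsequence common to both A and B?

5

Backtracking the LCS table gives one alignment: l (A3,B2) → j (A4,B3) → j (A5,B4) → j (A6,B5) → l (A10,B8).
So the longest common subsequence has length 5.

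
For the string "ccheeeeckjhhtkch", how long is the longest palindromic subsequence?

8

One longest palindromic subsequence is hckhhkch (positions 3,8,9,11,12,14,15,16); it reads the same forward and backward, and the interval DP gives dp[1][16] = 8.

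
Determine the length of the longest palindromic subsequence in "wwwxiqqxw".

6

One longest palindromic subsequence is wxqqxw (positions 1,4,6,7,8,9); it reads the same forward and backward, and the interval DP gives dp[1][9] = 6.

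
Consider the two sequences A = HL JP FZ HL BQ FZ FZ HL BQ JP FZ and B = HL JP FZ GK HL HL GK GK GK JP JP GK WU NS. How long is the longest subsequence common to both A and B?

A longest common subsequence is HL, JP, FZ, HL, HL, JP (length 6); the LCS DP confirms no longer common subsequence exists.

6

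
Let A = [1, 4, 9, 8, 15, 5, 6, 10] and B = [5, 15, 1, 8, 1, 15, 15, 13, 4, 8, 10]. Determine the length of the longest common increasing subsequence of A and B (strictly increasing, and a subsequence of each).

A longest common strictly increasing subsequence is 1, 4, 8, 10 (length 4); it appears in order in both A and B, and no longer such subsequence exists.

4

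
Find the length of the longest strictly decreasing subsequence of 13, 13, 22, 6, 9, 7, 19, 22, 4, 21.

Scanning left to right, the best length ending at each element is: 13→1, 13→1, 22→1, 6→2, 9→2, 7→3, 19→2, 22→1, 4→4, 21→2.
So the longest decreasing subsequence has length 4, e.g. 13, 9, 7, 4.

4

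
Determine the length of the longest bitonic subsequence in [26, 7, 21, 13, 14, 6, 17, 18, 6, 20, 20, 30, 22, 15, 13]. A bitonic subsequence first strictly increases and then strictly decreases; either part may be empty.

Let inc[i] be the LIS ending at i and dec[i] the longest strictly decreasing subsequence starting at i. inc = [1, 1, 2, 2, 3, 1, 4, 5, 1, 6, 6, 7, 7, 4, 2], dec = [5, 2, 4, 2, 2, 1, 3, 3, 1, 3, 3, 4, 3, 2, 1].
max_i inc[i]+dec[i]−1 = 10, with one witness 7, 13, 14, 17, 18, 20, 30, 22, 15, 13.

10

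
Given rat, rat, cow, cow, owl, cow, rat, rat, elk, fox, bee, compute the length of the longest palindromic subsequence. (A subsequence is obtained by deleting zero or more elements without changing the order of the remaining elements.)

7

Using dp[i][j] = 2 + dp[i+1][j−1] if the ends match, else max(dp[i+1][j], dp[i][j−1]):
dp[1][11] = 7. A witness is rat rat cow owl cow rat rat at positions 1,2,3,5,6,7,8.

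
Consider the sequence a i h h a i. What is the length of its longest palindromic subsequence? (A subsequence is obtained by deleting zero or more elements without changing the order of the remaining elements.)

4

One longest palindromic subsequence is ihhi (positions 2,3,4,6); it reads the same forward and backward, and the interval DP gives dp[1][6] = 4.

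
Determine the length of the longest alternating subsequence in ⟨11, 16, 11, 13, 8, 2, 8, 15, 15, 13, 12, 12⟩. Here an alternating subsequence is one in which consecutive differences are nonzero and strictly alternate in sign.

7

Track the best alternating length ending on an up-step vs a down-step at each position: up/down = 1/1, 2/1, 1/3, 4/3, 1/5, 1/5, 6/5, 6/3, 6/3, 6/7, 6/7, 6/7.
The maximum over both is 7; one such subsequence is 11, 16, 11, 13, 8, 15, 13.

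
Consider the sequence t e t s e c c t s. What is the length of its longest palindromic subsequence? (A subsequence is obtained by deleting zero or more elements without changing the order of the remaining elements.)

5

Using dp[i][j] = 2 + dp[i+1][j−1] if the ends match, else max(dp[i+1][j], dp[i][j−1]):
dp[1][9] = 5. A witness is teset at positions 1,2,4,5,8.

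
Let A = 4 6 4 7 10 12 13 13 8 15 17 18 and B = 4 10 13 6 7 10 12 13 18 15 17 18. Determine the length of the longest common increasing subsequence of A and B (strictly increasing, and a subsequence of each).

9

A longest common strictly increasing subsequence is 4, 6, 7, 10, 12, 13, 15, 17, 18 (length 9); it appears in order in both A and B, and no longer such subsequence exists.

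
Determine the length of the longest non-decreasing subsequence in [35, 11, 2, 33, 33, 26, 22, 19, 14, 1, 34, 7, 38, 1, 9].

One longest non-decreasing subsequence is 11, 33, 33, 34, 38 (positions 2,4,5,11,13), of length 5; no longer one exists.

5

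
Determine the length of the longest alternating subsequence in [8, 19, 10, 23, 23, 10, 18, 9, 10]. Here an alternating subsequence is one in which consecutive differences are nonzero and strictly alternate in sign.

8

Track the best alternating length ending on an up-step vs a down-step at each position: up/down = 1/1, 2/1, 2/3, 4/1, 4/1, 2/5, 6/5, 2/7, 8/7.
The maximum over both is 8; one such subsequence is 8, 19, 10, 23, 10, 18, 9, 10.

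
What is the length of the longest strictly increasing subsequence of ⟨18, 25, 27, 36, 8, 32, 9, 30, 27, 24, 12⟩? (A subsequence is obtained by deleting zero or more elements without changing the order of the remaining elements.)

One longest increasing subsequence is 18, 25, 27, 36 (positions 1,2,3,4), of length 4; no longer one exists.

4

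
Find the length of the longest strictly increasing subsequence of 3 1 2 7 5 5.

3

One longest increasing subsequence is 1, 2, 7 (positions 2,3,4), of length 3; no longer one exists.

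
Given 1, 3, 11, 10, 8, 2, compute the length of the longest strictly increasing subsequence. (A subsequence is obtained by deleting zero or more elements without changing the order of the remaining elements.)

Let dp[i] be the longest increasing subsequence ending at position i. Then dp = [1, 2, 3, 3, 3, 2].
The maximum is 3; one witness is 1, 3, 11 at positions 1,2,3.

3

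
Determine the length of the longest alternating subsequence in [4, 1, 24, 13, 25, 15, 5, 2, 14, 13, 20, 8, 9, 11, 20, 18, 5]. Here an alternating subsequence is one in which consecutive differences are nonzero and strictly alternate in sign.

A longest alternating subsequence is 4, 1, 24, 13, 25, 5, 14, 13, 20, 8, 20, 18 (positions 1,2,3,4,5,7,9,10,11,12,15,16); its 11 consecutive differences strictly alternate in sign, and length 12 is optimal.

12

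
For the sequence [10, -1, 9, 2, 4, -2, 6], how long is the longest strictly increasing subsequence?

Scanning left to right, the best length ending at each element is: 10→1, -1→1, 9→2, 2→2, 4→3, -2→1, 6→4.
So the longest increasing subsequence has length 4, e.g. -1, 2, 4, 6.

4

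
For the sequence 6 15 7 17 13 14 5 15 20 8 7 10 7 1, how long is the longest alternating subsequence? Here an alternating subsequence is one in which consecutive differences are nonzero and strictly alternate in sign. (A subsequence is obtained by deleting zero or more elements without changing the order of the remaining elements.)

11

A longest alternating subsequence is 6, 15, 7, 17, 13, 14, 5, 15, 8, 10, 7 (positions 1,2,3,4,5,6,7,8,10,12,13); its 10 consecutive differences strictly alternate in sign, and length 11 is optimal.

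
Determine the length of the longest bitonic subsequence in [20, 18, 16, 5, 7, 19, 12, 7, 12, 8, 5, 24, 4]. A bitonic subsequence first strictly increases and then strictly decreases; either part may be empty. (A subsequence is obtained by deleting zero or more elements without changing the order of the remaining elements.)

7

One longest bitonic subsequence is 20, 18, 16, 12, 8, 5, 4 (positions 1,2,3,9,10,11,13): it rises to 20 then falls. Length 7 is optimal.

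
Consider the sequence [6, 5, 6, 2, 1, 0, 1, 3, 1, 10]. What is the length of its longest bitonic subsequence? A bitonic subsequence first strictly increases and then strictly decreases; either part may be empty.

Let inc[i] be the LIS ending at i and dec[i] the longest strictly decreasing subsequence starting at i. inc = [1, 1, 2, 1, 1, 1, 2, 3, 2, 4], dec = [5, 4, 4, 3, 2, 1, 1, 2, 1, 1].
max_i inc[i]+dec[i]−1 = 5, with one witness 6, 5, 2, 1, 0.

5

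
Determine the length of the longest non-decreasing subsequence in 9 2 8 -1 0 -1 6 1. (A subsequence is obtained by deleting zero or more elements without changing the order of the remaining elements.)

Let dp[i] be the longest non-decreasing subsequence ending at position i. Then dp = [1, 1, 2, 1, 2, 2, 3, 3].
The maximum is 3; one witness is -1, 0, 6 at positions 4,5,7.

3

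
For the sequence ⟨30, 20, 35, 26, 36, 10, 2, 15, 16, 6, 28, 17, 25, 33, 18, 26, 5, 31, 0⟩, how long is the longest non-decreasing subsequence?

7

Let dp[i] be the longest non-decreasing subsequence ending at position i. Then dp = [1, 1, 2, 2, 3, 1, 1, 2, 3, 2, 4, 4, 5, 6, 5, 6, 2, 7, 1].
The maximum is 7; one witness is 10, 15, 16, 17, 25, 26, 31 at positions 6,8,9,12,13,16,18.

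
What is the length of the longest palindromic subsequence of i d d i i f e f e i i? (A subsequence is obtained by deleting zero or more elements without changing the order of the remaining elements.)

Using dp[i][j] = 2 + dp[i+1][j−1] if the ends match, else max(dp[i+1][j], dp[i][j−1]):
dp[1][11] = 7. A witness is iiefeii at positions 1,4,7,8,9,10,11.

7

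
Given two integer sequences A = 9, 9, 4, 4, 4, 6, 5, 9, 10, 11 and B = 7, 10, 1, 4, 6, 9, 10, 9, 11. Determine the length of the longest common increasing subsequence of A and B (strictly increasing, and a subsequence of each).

5

A longest common strictly increasing subsequence is 4, 6, 9, 10, 11 (length 5); it appears in order in both A and B, and no longer such subsequence exists.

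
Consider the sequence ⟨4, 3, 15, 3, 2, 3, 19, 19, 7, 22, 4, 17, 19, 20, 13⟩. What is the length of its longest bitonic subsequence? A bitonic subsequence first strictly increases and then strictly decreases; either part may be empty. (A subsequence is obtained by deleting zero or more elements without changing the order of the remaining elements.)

One longest bitonic subsequence is 2, 3, 7, 17, 19, 20, 13 (positions 5,6,9,12,13,14,15): it rises to 20 then falls. Length 7 is optimal.

7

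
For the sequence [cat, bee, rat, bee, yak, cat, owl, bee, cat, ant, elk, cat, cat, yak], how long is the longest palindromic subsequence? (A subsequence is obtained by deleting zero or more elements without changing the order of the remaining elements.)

7

Using dp[i][j] = 2 + dp[i+1][j−1] if the ends match, else max(dp[i+1][j], dp[i][j−1]):
dp[1][14] = 7. A witness is yak cat cat elk cat cat yak at positions 5,6,9,11,12,13,14.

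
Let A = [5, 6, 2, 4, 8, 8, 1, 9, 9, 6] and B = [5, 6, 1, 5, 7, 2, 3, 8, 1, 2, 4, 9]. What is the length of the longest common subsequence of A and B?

A longest common subsequence is 5, 6, 2, 8, 1, 9 (length 6); the LCS DP confirms no longer common subsequence exists.

6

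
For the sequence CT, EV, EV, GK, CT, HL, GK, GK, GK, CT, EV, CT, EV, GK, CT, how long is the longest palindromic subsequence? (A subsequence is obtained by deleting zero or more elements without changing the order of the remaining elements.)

Using dp[i][j] = 2 + dp[i+1][j−1] if the ends match, else max(dp[i+1][j], dp[i][j−1]):
dp[1][15] = 11. A witness is CT EV EV CT GK GK GK CT EV EV CT at positions 1,2,3,5,7,8,9,10,11,13,15.

11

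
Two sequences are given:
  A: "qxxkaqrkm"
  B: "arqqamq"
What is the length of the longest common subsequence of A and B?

A longest common subsequence is qaq (length 3); the LCS DP confirms no longer common subsequence exists.

3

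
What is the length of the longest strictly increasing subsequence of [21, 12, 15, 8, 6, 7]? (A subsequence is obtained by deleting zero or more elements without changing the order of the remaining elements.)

One longest increasing subsequence is 12, 15 (positions 2,3), of length 2; no longer one exists.

2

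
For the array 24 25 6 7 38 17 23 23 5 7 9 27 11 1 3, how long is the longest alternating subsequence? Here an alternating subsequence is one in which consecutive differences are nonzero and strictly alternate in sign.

10

Track the best alternating length ending on an up-step vs a down-step at each position: up/down = 1/1, 2/1, 1/3, 4/3, 4/1, 4/5, 6/5, 6/5, 1/7, 8/7, 8/7, 8/5, 8/9, 1/9, 10/9.
The maximum over both is 10; one such subsequence is 24, 25, 6, 38, 17, 23, 5, 7, 1, 3.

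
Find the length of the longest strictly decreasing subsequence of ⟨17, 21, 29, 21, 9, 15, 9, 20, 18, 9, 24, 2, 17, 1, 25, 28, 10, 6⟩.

7

Let dp[i] be the longest decreasing subsequence ending at position i. Then dp = [1, 1, 1, 2, 3, 3, 4, 3, 4, 5, 2, 6, 5, 7, 2, 2, 6, 7].
The maximum is 7; one witness is 29, 21, 20, 18, 9, 2, 1 at positions 3,4,8,9,10,12,14.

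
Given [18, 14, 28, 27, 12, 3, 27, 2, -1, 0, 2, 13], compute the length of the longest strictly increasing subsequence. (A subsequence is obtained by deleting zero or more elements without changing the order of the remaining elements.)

Let dp[i] be the longest increasing subsequence ending at position i. Then dp = [1, 1, 2, 2, 1, 1, 2, 1, 1, 2, 3, 4].
The maximum is 4; one witness is -1, 0, 2, 13 at positions 9,10,11,12.

4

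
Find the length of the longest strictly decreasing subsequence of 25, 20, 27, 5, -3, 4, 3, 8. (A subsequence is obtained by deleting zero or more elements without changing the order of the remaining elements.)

5

Let dp[i] be the longest decreasing subsequence ending at position i. Then dp = [1, 2, 1, 3, 4, 4, 5, 3].
The maximum is 5; one witness is 25, 20, 5, 4, 3 at positions 1,2,4,6,7.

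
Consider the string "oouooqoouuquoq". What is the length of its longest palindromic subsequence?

9

Using dp[i][j] = 2 + dp[i+1][j−1] if the ends match, else max(dp[i+1][j], dp[i][j−1]):
dp[1][14] = 9. A witness is ouooqoouo at positions 2,3,4,5,6,7,8,12,13.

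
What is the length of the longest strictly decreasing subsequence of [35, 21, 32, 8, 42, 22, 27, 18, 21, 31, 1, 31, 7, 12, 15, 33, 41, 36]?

5

Let dp[i] be the longest decreasing subsequence ending at position i. Then dp = [1, 2, 2, 3, 1, 3, 3, 4, 4, 3, 5, 3, 5, 5, 5, 2, 2, 3].
The maximum is 5; one witness is 35, 32, 22, 18, 1 at positions 1,3,6,8,11.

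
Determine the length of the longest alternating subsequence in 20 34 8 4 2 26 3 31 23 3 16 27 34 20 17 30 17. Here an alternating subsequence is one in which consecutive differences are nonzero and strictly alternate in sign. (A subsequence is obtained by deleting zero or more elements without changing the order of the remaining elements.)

Track the best alternating length ending on an up-step vs a down-step at each position: up/down = 1/1, 2/1, 1/3, 1/3, 1/3, 4/3, 4/5, 6/3, 6/7, 4/7, 8/7, 8/7, 8/1, 8/9, 8/9, 10/9, 8/11.
The maximum over both is 11; one such subsequence is 20, 34, 8, 26, 3, 31, 23, 27, 20, 30, 17.

11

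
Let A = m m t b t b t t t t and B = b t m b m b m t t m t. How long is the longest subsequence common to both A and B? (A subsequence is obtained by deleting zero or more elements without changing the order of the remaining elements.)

6

A longest common subsequence is mmbttt (length 6); the LCS DP confirms no longer common subsequence exists.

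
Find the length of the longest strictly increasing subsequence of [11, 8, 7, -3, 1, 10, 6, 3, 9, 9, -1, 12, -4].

5

Scanning left to right, the best length ending at each element is: 11→1, 8→1, 7→1, -3→1, 1→2, 10→3, 6→3, 3→3, 9→4, 9→4, -1→2, 12→5, -4→1.
So the longest increasing subsequence has length 5, e.g. -3, 1, 6, 9, 12.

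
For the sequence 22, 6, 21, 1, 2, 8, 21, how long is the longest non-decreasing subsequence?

4

One longest non-decreasing subsequence is 1, 2, 8, 21 (positions 4,5,6,7), of length 4; no longer one exists.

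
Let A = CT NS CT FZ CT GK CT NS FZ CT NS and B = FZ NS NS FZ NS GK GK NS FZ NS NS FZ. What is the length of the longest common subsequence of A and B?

Backtracking the LCS table gives one alignment: NS (A2,B3) → FZ (A4,B4) → GK (A6,B7) → NS (A8,B8) → FZ (A9,B9) → NS (A11,B11).
So the longest common subsequence has length 6.

6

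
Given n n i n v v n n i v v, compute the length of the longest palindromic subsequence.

Using dp[i][j] = 2 + dp[i+1][j−1] if the ends match, else max(dp[i+1][j], dp[i][j−1]):
dp[1][11] = 6. A witness is vvnnvv at positions 5,6,7,8,10,11.

6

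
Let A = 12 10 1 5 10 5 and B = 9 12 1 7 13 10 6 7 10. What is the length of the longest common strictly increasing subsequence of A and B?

A longest common strictly increasing subsequence is 1, 10 (length 2); it appears in order in both A and B, and no longer such subsequence exists.

2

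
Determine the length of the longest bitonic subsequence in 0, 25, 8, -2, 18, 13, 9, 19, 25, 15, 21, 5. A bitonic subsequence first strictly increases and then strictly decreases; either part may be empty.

7

Let inc[i] be the LIS ending at i and dec[i] the longest strictly decreasing subsequence starting at i. inc = [1, 2, 2, 1, 3, 3, 3, 4, 5, 4, 5, 2], dec = [2, 5, 2, 1, 4, 3, 2, 3, 3, 2, 2, 1].
max_i inc[i]+dec[i]−1 = 7, with one witness 0, 8, 18, 19, 25, 21, 5.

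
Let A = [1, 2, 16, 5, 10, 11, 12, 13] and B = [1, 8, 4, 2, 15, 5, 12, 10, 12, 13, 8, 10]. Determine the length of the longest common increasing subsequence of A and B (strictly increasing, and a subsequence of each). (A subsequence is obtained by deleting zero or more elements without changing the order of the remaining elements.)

A longest common strictly increasing subsequence is 1, 2, 5, 10, 12, 13 (length 6); it appears in order in both A and B, and no longer such subsequence exists.

6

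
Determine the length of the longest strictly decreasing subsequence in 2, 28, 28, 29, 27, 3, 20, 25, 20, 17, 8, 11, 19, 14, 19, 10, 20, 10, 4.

8

One longest decreasing subsequence is 28, 27, 25, 20, 17, 11, 10, 4 (positions 2,5,8,9,10,12,16,19), of length 8; no longer one exists.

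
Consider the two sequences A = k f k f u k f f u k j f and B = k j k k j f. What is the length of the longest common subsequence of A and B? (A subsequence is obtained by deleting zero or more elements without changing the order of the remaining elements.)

Backtracking the LCS table gives one alignment: k (A1,B1) → k (A6,B3) → k (A10,B4) → j (A11,B5) → f (A12,B6).
So the longest common subsequence has length 5.

5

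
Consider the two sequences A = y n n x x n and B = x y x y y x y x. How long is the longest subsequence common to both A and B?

3

Backtracking the LCS table gives one alignment: y (A1,B5) → x (A4,B6) → x (A5,B8).
So the longest common subsequence has length 3.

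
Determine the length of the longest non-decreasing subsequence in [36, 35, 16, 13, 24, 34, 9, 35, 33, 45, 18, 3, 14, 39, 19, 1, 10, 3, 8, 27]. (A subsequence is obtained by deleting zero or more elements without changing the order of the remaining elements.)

5

One longest non-decreasing subsequence is 16, 24, 34, 35, 45 (positions 3,5,6,8,10), of length 5; no longer one exists.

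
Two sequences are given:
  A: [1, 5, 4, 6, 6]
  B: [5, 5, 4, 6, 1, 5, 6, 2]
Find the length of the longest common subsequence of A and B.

Backtracking the LCS table gives one alignment: 5 (A2,B2) → 4 (A3,B3) → 6 (A4,B4) → 6 (A5,B7).
So the longest common subsequence has length 4.

4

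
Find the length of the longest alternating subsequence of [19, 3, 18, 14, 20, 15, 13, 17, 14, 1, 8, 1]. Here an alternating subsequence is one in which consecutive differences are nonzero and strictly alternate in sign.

Track the best alternating length ending on an up-step vs a down-step at each position: up/down = 1/1, 1/2, 3/2, 3/4, 5/1, 5/6, 3/6, 7/6, 7/8, 1/8, 9/8, 1/10.
The maximum over both is 10; one such subsequence is 19, 3, 18, 14, 20, 15, 17, 1, 8, 1.

10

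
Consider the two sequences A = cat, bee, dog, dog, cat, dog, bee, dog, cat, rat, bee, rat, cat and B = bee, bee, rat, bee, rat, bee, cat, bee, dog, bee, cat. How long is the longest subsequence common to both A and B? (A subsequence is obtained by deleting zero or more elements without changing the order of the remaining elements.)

6

A longest common subsequence is bee, cat, bee, dog, bee, cat (length 6); the LCS DP confirms no longer common subsequence exists.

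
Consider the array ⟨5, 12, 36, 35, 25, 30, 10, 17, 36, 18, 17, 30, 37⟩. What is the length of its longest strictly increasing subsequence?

Scanning left to right, the best length ending at each element is: 5→1, 12→2, 36→3, 35→3, 25→3, 30→4, 10→2, 17→3, 36→5, 18→4, 17→3, 30→5, 37→6.
So the longest increasing subsequence has length 6, e.g. 5, 12, 25, 30, 36, 37.

6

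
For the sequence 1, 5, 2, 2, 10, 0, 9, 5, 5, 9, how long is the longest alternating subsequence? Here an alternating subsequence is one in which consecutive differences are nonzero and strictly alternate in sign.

Track the best alternating length ending on an up-step vs a down-step at each position: up/down = 1/1, 2/1, 2/3, 2/3, 4/1, 1/5, 6/5, 6/7, 6/7, 8/5.
The maximum over both is 8; one such subsequence is 1, 5, 2, 10, 0, 9, 5, 9.

8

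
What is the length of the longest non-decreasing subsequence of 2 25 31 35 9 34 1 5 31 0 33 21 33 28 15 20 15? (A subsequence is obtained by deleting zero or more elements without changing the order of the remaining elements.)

Let dp[i] be the longest non-decreasing subsequence ending at position i. Then dp = [1, 2, 3, 4, 2, 4, 1, 2, 4, 1, 5, 3, 6, 4, 3, 4, 4].
The maximum is 6; one witness is 2, 25, 31, 31, 33, 33 at positions 1,2,3,9,11,13.

6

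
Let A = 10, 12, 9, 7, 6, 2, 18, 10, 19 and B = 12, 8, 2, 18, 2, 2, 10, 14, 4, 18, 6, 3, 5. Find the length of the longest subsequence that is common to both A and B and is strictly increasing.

2

A longest common strictly increasing subsequence is 12, 18 (length 2); it appears in order in both A and B, and no longer such subsequence exists.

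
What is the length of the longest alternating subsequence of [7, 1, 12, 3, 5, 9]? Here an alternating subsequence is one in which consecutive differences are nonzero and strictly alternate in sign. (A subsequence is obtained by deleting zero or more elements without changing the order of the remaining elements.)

A longest alternating subsequence is 7, 1, 12, 3, 5 (positions 1,2,3,4,5); its 4 consecutive differences strictly alternate in sign, and length 5 is optimal.

5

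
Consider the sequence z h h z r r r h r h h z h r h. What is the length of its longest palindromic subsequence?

One longest palindromic subsequence is hhzrrrrzhh (positions 2,3,4,5,6,7,9,12,13,15); it reads the same forward and backward, and the interval DP gives dp[1][15] = 10.

10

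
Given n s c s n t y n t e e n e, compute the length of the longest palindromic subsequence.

5

Using dp[i][j] = 2 + dp[i+1][j−1] if the ends match, else max(dp[i+1][j], dp[i][j−1]):
dp[1][13] = 5. A witness is ntntn at positions 5,6,8,9,12.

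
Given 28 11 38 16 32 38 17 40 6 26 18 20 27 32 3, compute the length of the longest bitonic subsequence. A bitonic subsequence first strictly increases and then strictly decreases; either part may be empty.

Let inc[i] be the LIS ending at i and dec[i] the longest strictly decreasing subsequence starting at i. inc = [1, 1, 2, 2, 3, 4, 3, 5, 1, 4, 4, 5, 6, 7, 1], dec = [4, 3, 5, 3, 4, 4, 3, 4, 2, 3, 2, 2, 2, 2, 1].
max_i inc[i]+dec[i]−1 = 8, with one witness 11, 16, 32, 38, 40, 26, 20, 3.

8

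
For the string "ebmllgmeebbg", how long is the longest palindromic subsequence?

One longest palindromic subsequence is bmllmb (positions 2,3,4,5,7,11); it reads the same forward and backward, and the interval DP gives dp[1][12] = 6.

6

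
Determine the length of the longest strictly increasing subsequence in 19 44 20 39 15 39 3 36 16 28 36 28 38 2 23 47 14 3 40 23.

Let dp[i] be the longest increasing subsequence ending at position i. Then dp = [1, 2, 2, 3, 1, 3, 1, 3, 2, 3, 4, 3, 5, 1, 3, 6, 2, 2, 6, 3].
The maximum is 6; one witness is 19, 20, 28, 36, 38, 47 at positions 1,3,10,11,13,16.

6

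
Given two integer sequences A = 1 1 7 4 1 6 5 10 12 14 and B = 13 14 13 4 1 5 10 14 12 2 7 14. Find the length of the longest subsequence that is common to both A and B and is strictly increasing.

5

For each value that appears in both, track the longest common increasing run ending there.
The best achievable length is 5; one witness is 4, 5, 10, 12, 14 (A-positions 4,7,8,9,10, B-positions 4,6,7,9,12).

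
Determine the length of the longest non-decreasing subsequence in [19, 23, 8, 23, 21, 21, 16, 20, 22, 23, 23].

6

Scanning left to right, the best length ending at each element is: 19→1, 23→2, 8→1, 23→3, 21→2, 21→3, 16→2, 20→3, 22→4, 23→5, 23→6.
So the longest non-decreasing subsequence has length 6, e.g. 19, 21, 21, 22, 23, 23.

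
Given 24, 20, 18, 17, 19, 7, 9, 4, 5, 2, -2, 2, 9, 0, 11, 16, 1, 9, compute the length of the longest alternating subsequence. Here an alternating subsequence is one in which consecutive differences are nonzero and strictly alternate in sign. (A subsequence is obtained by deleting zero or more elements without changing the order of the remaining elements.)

Track the best alternating length ending on an up-step vs a down-step at each position: up/down = 1/1, 1/2, 1/2, 1/2, 3/2, 1/4, 5/4, 1/6, 7/6, 1/8, 1/8, 9/8, 9/4, 9/10, 11/4, 11/4, 11/12, 13/12.
The maximum over both is 13; one such subsequence is 24, 18, 19, 7, 9, 4, 5, -2, 2, 0, 11, 1, 9.

13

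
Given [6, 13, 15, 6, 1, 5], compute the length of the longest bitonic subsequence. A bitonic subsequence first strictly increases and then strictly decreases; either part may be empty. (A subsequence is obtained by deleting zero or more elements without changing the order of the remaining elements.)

5

One longest bitonic subsequence is 6, 13, 15, 6, 5 (positions 1,2,3,4,6): it rises to 15 then falls. Length 5 is optimal.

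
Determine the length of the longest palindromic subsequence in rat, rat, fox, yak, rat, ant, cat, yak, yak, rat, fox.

6

Using dp[i][j] = 2 + dp[i+1][j−1] if the ends match, else max(dp[i+1][j], dp[i][j−1]):
dp[1][11] = 6. A witness is fox rat yak yak rat fox at positions 3,5,8,9,10,11.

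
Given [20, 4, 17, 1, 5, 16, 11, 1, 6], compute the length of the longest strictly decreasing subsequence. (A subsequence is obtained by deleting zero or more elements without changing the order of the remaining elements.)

5

One longest decreasing subsequence is 20, 17, 16, 11, 1 (positions 1,3,6,7,8), of length 5; no longer one exists.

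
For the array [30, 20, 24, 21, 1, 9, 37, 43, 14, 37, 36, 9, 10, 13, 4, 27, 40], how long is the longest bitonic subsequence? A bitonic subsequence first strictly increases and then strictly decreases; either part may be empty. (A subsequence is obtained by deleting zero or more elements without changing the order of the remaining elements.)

Let inc[i] be the LIS ending at i and dec[i] the longest strictly decreasing subsequence starting at i. inc = [1, 1, 2, 2, 1, 2, 3, 4, 3, 4, 4, 2, 3, 4, 2, 5, 6], dec = [6, 4, 5, 4, 1, 2, 4, 5, 3, 4, 3, 2, 2, 2, 1, 1, 1].
max_i inc[i]+dec[i]−1 = 8, with one witness 20, 24, 37, 43, 37, 36, 13, 4.

8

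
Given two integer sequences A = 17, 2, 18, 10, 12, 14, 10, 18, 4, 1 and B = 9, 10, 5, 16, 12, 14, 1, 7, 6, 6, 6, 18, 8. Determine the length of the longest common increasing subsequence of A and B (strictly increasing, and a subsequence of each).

4

A longest common strictly increasing subsequence is 10, 12, 14, 18 (length 4); it appears in order in both A and B, and no longer such subsequence exists.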